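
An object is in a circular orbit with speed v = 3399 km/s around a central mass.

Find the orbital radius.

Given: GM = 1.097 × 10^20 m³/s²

Convert to SI: v = 3399 km/s = 3.399e+06 m/s.
For a circular orbit, v² = GM / r, so r = GM / v².
r = 1.097e+20 / (3.399e+06)² m ≈ 9.495e+06 m = 9.495 Mm.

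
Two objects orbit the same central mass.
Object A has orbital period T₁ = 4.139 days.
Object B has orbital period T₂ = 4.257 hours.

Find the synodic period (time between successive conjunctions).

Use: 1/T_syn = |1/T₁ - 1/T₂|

Convert to SI: T₁ = 4.139 days = 357610 s; T₂ = 4.257 hours = 15325.2 s.
T_syn = |T₁ · T₂ / (T₁ − T₂)|.
T_syn = |357610 · 15325.2 / (357610 − 15325.2)| s ≈ 1.601e+04 s = 4.448 hours.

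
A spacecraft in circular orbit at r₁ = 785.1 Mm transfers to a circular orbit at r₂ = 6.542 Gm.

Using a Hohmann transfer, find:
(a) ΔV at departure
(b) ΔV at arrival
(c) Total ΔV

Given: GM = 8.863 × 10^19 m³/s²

Convert to SI: r₁ = 785.1 Mm = 7.851e+08 m; r₂ = 6.542 Gm = 6.542e+09 m.
Transfer semi-major axis: a_t = (r₁ + r₂)/2 = (7.851e+08 + 6.542e+09)/2 = 3.66355e+09 m.
Circular speeds: v₁ = √(GM/r₁) = 335991 m/s, v₂ = √(GM/r₂) = 116395 m/s.
Transfer speeds (vis-viva v² = GM(2/r − 1/a_t)): v₁ᵗ = 448985 m/s, v₂ᵗ = 53882.4 m/s.
(a) ΔV₁ = |v₁ᵗ − v₁| ≈ 1.13e+05 m/s = 113 km/s.
(b) ΔV₂ = |v₂ − v₂ᵗ| ≈ 6.251e+04 m/s = 62.51 km/s.
(c) ΔV_total = ΔV₁ + ΔV₂ ≈ 1.755e+05 m/s = 175.5 km/s.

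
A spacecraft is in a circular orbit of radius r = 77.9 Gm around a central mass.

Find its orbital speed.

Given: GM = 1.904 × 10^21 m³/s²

Convert to SI: r = 77.9 Gm = 7.79e+10 m.
For a circular orbit, gravity supplies the centripetal force, so v = √(GM / r).
v = √(1.904e+21 / 7.79e+10) m/s ≈ 1.563e+05 m/s = 156.3 km/s.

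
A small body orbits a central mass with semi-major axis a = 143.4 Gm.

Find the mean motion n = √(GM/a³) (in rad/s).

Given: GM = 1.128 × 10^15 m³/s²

Convert to SI: a = 143.4 Gm = 1.434e+11 m.
n = √(GM / a³).
n = √(1.128e+15 / (1.434e+11)³) rad/s ≈ 6.185e-10 rad/s.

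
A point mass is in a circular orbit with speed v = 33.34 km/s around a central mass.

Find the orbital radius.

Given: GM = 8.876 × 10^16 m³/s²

Convert to SI: v = 33.34 km/s = 33340 m/s.
For a circular orbit, v² = GM / r, so r = GM / v².
r = 8.876e+16 / (33340)² m ≈ 7.985e+07 m = 7.985 × 10^7 m.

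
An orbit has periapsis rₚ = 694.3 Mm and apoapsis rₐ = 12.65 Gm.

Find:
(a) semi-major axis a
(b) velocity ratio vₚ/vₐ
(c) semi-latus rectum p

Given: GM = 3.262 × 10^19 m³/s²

Convert to SI: rₚ = 694.3 Mm = 6.943e+08 m; rₐ = 12.65 Gm = 1.265e+10 m.
(a) a = (rₚ + rₐ)/2 = (6.943e+08 + 1.265e+10)/2 ≈ 6.672e+09 m
(b) Conservation of angular momentum (rₚvₚ = rₐvₐ) gives vₚ/vₐ = rₐ/rₚ = 1.265e+10/6.943e+08 ≈ 18.22
(c) From a = (rₚ + rₐ)/2 = 6.67215e+09 m and e = (rₐ − rₚ)/(rₐ + rₚ) = 0.895941, p = a(1 − e²) = 6.67215e+09 · (1 − (0.895941)²) ≈ 1.316e+09 m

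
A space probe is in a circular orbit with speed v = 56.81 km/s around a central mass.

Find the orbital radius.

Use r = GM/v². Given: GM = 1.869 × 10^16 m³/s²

Convert to SI: v = 56.81 km/s = 56810 m/s.
For a circular orbit, v² = GM / r, so r = GM / v².
r = 1.869e+16 / (56810)² m ≈ 5.791e+06 m = 5.791 Mm.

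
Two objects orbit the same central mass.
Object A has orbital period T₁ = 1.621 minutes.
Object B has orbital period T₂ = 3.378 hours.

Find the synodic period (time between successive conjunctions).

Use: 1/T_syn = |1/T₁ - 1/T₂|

Convert to SI: T₁ = 1.621 minutes = 97.26 s; T₂ = 3.378 hours = 12160.8 s.
T_syn = |T₁ · T₂ / (T₁ − T₂)|.
T_syn = |97.26 · 12160.8 / (97.26 − 12160.8)| s ≈ 98.04 s = 1.634 minutes.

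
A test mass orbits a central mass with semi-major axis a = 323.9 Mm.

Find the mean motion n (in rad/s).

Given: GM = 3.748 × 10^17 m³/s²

Convert to SI: a = 323.9 Mm = 3.239e+08 m.
n = √(GM / a³).
n = √(3.748e+17 / (3.239e+08)³) rad/s ≈ 0.000105 rad/s.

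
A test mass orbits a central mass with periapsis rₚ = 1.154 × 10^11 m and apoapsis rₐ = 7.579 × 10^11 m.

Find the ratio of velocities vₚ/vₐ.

Conservation of angular momentum gives rₚvₚ = rₐvₐ, so vₚ/vₐ = rₐ/rₚ.
vₚ/vₐ = 7.579e+11 / 1.154e+11 ≈ 6.568.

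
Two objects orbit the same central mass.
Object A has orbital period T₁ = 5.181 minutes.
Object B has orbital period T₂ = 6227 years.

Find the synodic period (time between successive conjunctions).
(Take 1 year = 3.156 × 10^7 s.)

Convert to SI: T₁ = 5.181 minutes = 310.86 s; T₂ = 6227 years = 1.96524e+11 s.
T_syn = |T₁ · T₂ / (T₁ − T₂)|.
T_syn = |310.86 · 1.96524e+11 / (310.86 − 1.96524e+11)| s ≈ 310.9 s = 5.181 minutes.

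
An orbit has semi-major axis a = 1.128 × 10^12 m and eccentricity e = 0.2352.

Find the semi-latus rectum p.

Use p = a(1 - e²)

p = a (1 − e²).
p = 1.128e+12 · (1 − (0.2352)²) = 1.128e+12 · 0.944681 ≈ 1.066e+12 m = 1.066 × 10^12 m.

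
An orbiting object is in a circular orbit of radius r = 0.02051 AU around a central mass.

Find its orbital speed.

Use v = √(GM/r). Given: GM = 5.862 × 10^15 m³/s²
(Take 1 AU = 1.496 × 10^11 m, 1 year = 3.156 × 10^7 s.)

Convert to SI: r = 0.02051 AU = 3.0683e+09 m.
For a circular orbit, gravity supplies the centripetal force, so v = √(GM / r).
v = √(5.862e+15 / 3.0683e+09) m/s ≈ 1382 m/s = 0.2916 AU/year.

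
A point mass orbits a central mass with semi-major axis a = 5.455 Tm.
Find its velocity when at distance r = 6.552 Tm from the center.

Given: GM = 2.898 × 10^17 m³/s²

Convert to SI: a = 5.455 Tm = 5.455e+12 m; r = 6.552 Tm = 6.552e+12 m.
Vis-viva: v = √(GM · (2/r − 1/a)).
2/r − 1/a = 2/6.552e+12 − 1/5.455e+12 = 1.21932e-13 m⁻¹.
v = √(2.898e+17 · 1.21932e-13) m/s ≈ 188 m/s = 188 m/s.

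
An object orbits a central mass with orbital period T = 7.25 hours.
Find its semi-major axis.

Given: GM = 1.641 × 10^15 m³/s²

Convert to SI: T = 7.25 hours = 26100 s.
Invert Kepler's third law: a = (GM · T² / (4π²))^(1/3).
Substituting T = 26100 s and GM = 1.641e+15 m³/s²:
a = (1.641e+15 · (26100)² / (4π²))^(1/3) m
a ≈ 3.048e+07 m = 30.48 Mm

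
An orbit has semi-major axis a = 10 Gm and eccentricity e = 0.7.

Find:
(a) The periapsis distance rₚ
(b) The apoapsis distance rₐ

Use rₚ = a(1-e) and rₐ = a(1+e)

Convert to SI: a = 10 Gm = 1e+10 m.
(a) rₚ = a(1 − e) = 1e+10 · (1 − 0.7) = 1e+10 · 0.3 ≈ 3e+09 m = 3 Gm.
(b) rₐ = a(1 + e) = 1e+10 · (1 + 0.7) = 1e+10 · 1.7 ≈ 1.7e+10 m = 17 Gm.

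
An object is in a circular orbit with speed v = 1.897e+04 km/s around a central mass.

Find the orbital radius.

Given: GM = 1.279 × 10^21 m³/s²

Convert to SI: v = 1.897e+04 km/s = 1.897e+07 m/s.
For a circular orbit, v² = GM / r, so r = GM / v².
r = 1.279e+21 / (1.897e+07)² m ≈ 3.554e+06 m = 3.554 Mm.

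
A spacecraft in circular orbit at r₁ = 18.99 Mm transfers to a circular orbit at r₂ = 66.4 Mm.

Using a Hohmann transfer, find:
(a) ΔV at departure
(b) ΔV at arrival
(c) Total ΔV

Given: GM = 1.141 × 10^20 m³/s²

Convert to SI: r₁ = 18.99 Mm = 1.899e+07 m; r₂ = 66.4 Mm = 6.64e+07 m.
Transfer semi-major axis: a_t = (r₁ + r₂)/2 = (1.899e+07 + 6.64e+07)/2 = 4.2695e+07 m.
Circular speeds: v₁ = √(GM/r₁) = 2.45121e+06 m/s, v₂ = √(GM/r₂) = 1.31087e+06 m/s.
Transfer speeds (vis-viva v² = GM(2/r − 1/a_t)): v₁ᵗ = 3.05686e+06 m/s, v₂ᵗ = 874244 m/s.
(a) ΔV₁ = |v₁ᵗ − v₁| ≈ 6.057e+05 m/s = 605.7 km/s.
(b) ΔV₂ = |v₂ − v₂ᵗ| ≈ 4.366e+05 m/s = 436.6 km/s.
(c) ΔV_total = ΔV₁ + ΔV₂ ≈ 1.042e+06 m/s = 1042 km/s.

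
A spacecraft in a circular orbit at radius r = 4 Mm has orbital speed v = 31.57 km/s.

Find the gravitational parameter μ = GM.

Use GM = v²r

Convert to SI: r = 4 Mm = 4e+06 m; v = 31.57 km/s = 31570 m/s.
For a circular orbit v² = GM/r, so GM = v² · r.
GM = (31570)² · 4e+06 m³/s² ≈ 3.987e+15 m³/s² = 3.987 × 10^15 m³/s².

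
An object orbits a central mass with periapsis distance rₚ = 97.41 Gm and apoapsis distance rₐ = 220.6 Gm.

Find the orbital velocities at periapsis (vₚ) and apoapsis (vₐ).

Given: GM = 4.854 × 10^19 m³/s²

Convert to SI: rₚ = 97.41 Gm = 9.741e+10 m; rₐ = 220.6 Gm = 2.206e+11 m.
Use the vis-viva equation v² = GM(2/r − 1/a) with a = (rₚ + rₐ)/2 = (9.741e+10 + 2.206e+11)/2 = 1.59005e+11 m.
vₚ = √(GM · (2/rₚ − 1/a)) = √(4.854e+19 · (2/9.741e+10 − 1/1.59005e+11)) m/s ≈ 2.629e+04 m/s = 26.29 km/s.
vₐ = √(GM · (2/rₐ − 1/a)) = √(4.854e+19 · (2/2.206e+11 − 1/1.59005e+11)) m/s ≈ 1.161e+04 m/s = 11.61 km/s.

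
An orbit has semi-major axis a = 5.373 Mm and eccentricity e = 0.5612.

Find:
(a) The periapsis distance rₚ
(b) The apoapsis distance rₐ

Convert to SI: a = 5.373 Mm = 5.373e+06 m.
(a) rₚ = a(1 − e) = 5.373e+06 · (1 − 0.5612) = 5.373e+06 · 0.4388 ≈ 2.358e+06 m = 2.358 Mm.
(b) rₐ = a(1 + e) = 5.373e+06 · (1 + 0.5612) = 5.373e+06 · 1.5612 ≈ 8.388e+06 m = 8.388 Mm.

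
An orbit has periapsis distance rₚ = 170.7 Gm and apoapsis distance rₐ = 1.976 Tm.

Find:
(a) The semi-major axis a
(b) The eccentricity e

Convert to SI: rₚ = 170.7 Gm = 1.707e+11 m; rₐ = 1.976 Tm = 1.976e+12 m.
(a) a = (rₚ + rₐ) / 2 = (1.707e+11 + 1.976e+12) / 2 ≈ 1.073e+12 m = 1.073 Tm.
(b) e = (rₐ − rₚ) / (rₐ + rₚ) = (1.976e+12 − 1.707e+11) / (1.976e+12 + 1.707e+11) ≈ 0.841.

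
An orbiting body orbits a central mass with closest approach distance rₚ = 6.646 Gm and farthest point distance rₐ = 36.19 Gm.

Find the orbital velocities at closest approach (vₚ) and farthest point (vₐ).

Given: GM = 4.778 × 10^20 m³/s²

Convert to SI: rₚ = 6.646 Gm = 6.646e+09 m; rₐ = 36.19 Gm = 3.619e+10 m.
Use the vis-viva equation v² = GM(2/r − 1/a) with a = (rₚ + rₐ)/2 = (6.646e+09 + 3.619e+10)/2 = 2.1418e+10 m.
vₚ = √(GM · (2/rₚ − 1/a)) = √(4.778e+20 · (2/6.646e+09 − 1/2.1418e+10)) m/s ≈ 3.485e+05 m/s = 348.5 km/s.
vₐ = √(GM · (2/rₐ − 1/a)) = √(4.778e+20 · (2/3.619e+10 − 1/2.1418e+10)) m/s ≈ 6.401e+04 m/s = 64.01 km/s.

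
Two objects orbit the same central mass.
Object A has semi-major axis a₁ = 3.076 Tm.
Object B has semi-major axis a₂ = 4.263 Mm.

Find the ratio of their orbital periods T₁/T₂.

Convert to SI: a₁ = 3.076 Tm = 3.076e+12 m; a₂ = 4.263 Mm = 4.263e+06 m.
From Kepler's third law, (T₁/T₂)² = (a₁/a₂)³, so T₁/T₂ = (a₁/a₂)^(3/2).
a₁/a₂ = 3.076e+12 / 4.263e+06 = 721558.
T₁/T₂ = (721558)^(3/2) ≈ 6.129e+08.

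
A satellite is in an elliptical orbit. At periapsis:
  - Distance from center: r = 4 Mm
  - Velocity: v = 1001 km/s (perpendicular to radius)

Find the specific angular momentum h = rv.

Convert to SI: r = 4 Mm = 4e+06 m; v = 1001 km/s = 1.001e+06 m/s.
With v perpendicular to r, h = r · v.
h = 4e+06 · 1.001e+06 m²/s ≈ 4.004e+12 m²/s.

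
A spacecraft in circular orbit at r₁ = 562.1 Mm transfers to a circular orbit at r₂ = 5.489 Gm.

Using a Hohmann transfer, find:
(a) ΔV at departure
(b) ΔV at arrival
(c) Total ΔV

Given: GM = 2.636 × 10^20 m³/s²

Convert to SI: r₁ = 562.1 Mm = 5.621e+08 m; r₂ = 5.489 Gm = 5.489e+09 m.
Transfer semi-major axis: a_t = (r₁ + r₂)/2 = (5.621e+08 + 5.489e+09)/2 = 3.02555e+09 m.
Circular speeds: v₁ = √(GM/r₁) = 684803 m/s, v₂ = √(GM/r₂) = 219142 m/s.
Transfer speeds (vis-viva v² = GM(2/r − 1/a_t)): v₁ᵗ = 922381 m/s, v₂ᵗ = 94456.3 m/s.
(a) ΔV₁ = |v₁ᵗ − v₁| ≈ 2.376e+05 m/s = 237.6 km/s.
(b) ΔV₂ = |v₂ − v₂ᵗ| ≈ 1.247e+05 m/s = 124.7 km/s.
(c) ΔV_total = ΔV₁ + ΔV₂ ≈ 3.623e+05 m/s = 362.3 km/s.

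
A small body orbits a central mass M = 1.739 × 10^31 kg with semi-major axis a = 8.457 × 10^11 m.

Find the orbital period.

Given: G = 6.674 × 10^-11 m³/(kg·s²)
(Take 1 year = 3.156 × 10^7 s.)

GM = G · M = 6.674e-11 · 1.739e+31 = 1.16061e+21 m³/s².
Kepler's third law: T = 2π √(a³ / GM).
Substituting a = 8.457e+11 m and GM = 1.16061e+21 m³/s²:
T = 2π √((8.457e+11)³ / 1.16061e+21) s
T ≈ 1.434e+08 s = 4.545 years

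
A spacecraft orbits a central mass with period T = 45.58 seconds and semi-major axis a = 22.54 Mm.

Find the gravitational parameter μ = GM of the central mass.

Convert to SI: a = 22.54 Mm = 2.254e+07 m.
GM = 4π² · a³ / T².
GM = 4π² · (2.254e+07)³ / (45.58)² m³/s² ≈ 2.176e+20 m³/s² = 2.176 × 10^20 m³/s².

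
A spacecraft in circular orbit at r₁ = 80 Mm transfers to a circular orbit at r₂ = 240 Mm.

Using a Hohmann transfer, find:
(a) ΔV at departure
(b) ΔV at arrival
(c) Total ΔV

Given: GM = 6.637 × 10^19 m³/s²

Convert to SI: r₁ = 80 Mm = 8e+07 m; r₂ = 240 Mm = 2.4e+08 m.
Transfer semi-major axis: a_t = (r₁ + r₂)/2 = (8e+07 + 2.4e+08)/2 = 1.6e+08 m.
Circular speeds: v₁ = √(GM/r₁) = 910838 m/s, v₂ = √(GM/r₂) = 525872 m/s.
Transfer speeds (vis-viva v² = GM(2/r − 1/a_t)): v₁ᵗ = 1.11554e+06 m/s, v₂ᵗ = 371848 m/s.
(a) ΔV₁ = |v₁ᵗ − v₁| ≈ 2.047e+05 m/s = 204.7 km/s.
(b) ΔV₂ = |v₂ − v₂ᵗ| ≈ 1.54e+05 m/s = 154 km/s.
(c) ΔV_total = ΔV₁ + ΔV₂ ≈ 3.587e+05 m/s = 358.7 km/s.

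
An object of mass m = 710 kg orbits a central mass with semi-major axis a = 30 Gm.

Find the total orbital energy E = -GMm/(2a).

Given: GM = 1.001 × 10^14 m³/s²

Convert to SI: a = 30 Gm = 3e+10 m.
E = −GMm / (2a).
E = −1.001e+14 · 710 / (2 · 3e+10) J ≈ -1.185e+06 J = -1.185 MJ.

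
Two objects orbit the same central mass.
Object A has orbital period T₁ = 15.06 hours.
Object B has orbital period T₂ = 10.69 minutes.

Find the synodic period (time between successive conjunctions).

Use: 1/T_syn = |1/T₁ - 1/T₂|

Convert to SI: T₁ = 15.06 hours = 54216 s; T₂ = 10.69 minutes = 641.4 s.
T_syn = |T₁ · T₂ / (T₁ − T₂)|.
T_syn = |54216 · 641.4 / (54216 − 641.4)| s ≈ 649.1 s = 10.82 minutes.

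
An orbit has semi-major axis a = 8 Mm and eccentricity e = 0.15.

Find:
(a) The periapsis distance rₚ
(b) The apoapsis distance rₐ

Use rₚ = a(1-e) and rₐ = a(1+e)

Convert to SI: a = 8 Mm = 8e+06 m.
(a) rₚ = a(1 − e) = 8e+06 · (1 − 0.15) = 8e+06 · 0.85 ≈ 6.8e+06 m = 6.8 Mm.
(b) rₐ = a(1 + e) = 8e+06 · (1 + 0.15) = 8e+06 · 1.15 ≈ 9.2e+06 m = 9.2 Mm.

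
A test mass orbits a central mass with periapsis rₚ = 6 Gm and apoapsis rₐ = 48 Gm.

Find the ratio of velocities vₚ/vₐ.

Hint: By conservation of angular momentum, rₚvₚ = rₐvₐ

Convert to SI: rₚ = 6 Gm = 6e+09 m; rₐ = 48 Gm = 4.8e+10 m.
Conservation of angular momentum gives rₚvₚ = rₐvₐ, so vₚ/vₐ = rₐ/rₚ.
vₚ/vₐ = 4.8e+10 / 6e+09 ≈ 8.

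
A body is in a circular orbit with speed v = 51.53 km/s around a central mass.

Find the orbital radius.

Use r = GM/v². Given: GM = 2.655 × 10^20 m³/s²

Convert to SI: v = 51.53 km/s = 51530 m/s.
For a circular orbit, v² = GM / r, so r = GM / v².
r = 2.655e+20 / (51530)² m ≈ 9.999e+10 m = 99.99 Gm.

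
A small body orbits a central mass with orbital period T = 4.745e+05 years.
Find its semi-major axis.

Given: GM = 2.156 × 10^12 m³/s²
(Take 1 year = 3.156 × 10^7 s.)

Convert to SI: T = 4.745e+05 years = 1.49752e+13 s.
Invert Kepler's third law: a = (GM · T² / (4π²))^(1/3).
Substituting T = 1.49752e+13 s and GM = 2.156e+12 m³/s²:
a = (2.156e+12 · (1.49752e+13)² / (4π²))^(1/3) m
a ≈ 2.305e+12 m = 2.305 × 10^12 m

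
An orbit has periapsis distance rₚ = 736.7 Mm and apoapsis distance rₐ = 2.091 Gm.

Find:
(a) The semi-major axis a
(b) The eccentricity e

Convert to SI: rₚ = 736.7 Mm = 7.367e+08 m; rₐ = 2.091 Gm = 2.091e+09 m.
(a) a = (rₚ + rₐ) / 2 = (7.367e+08 + 2.091e+09) / 2 ≈ 1.414e+09 m = 1.414 Gm.
(b) e = (rₐ − rₚ) / (rₐ + rₚ) = (2.091e+09 − 7.367e+08) / (2.091e+09 + 7.367e+08) ≈ 0.4789.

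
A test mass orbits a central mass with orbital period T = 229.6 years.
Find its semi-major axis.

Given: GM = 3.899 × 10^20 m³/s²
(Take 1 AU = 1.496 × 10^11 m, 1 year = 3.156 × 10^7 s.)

Convert to SI: T = 229.6 years = 7.24618e+09 s.
Invert Kepler's third law: a = (GM · T² / (4π²))^(1/3).
Substituting T = 7.24618e+09 s and GM = 3.899e+20 m³/s²:
a = (3.899e+20 · (7.24618e+09)² / (4π²))^(1/3) m
a ≈ 8.034e+12 m = 53.7 AU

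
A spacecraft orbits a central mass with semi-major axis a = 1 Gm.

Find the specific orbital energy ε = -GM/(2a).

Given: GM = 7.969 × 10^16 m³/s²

Convert to SI: a = 1 Gm = 1e+09 m.
ε = −GM / (2a).
ε = −7.969e+16 / (2 · 1e+09) J/kg ≈ -3.984e+07 J/kg = -39.84 MJ/kg.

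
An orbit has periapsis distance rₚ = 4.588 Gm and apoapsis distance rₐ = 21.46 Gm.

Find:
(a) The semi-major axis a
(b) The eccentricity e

Convert to SI: rₚ = 4.588 Gm = 4.588e+09 m; rₐ = 21.46 Gm = 2.146e+10 m.
(a) a = (rₚ + rₐ) / 2 = (4.588e+09 + 2.146e+10) / 2 ≈ 1.302e+10 m = 13.02 Gm.
(b) e = (rₐ − rₚ) / (rₐ + rₚ) = (2.146e+10 − 4.588e+09) / (2.146e+10 + 4.588e+09) ≈ 0.6477.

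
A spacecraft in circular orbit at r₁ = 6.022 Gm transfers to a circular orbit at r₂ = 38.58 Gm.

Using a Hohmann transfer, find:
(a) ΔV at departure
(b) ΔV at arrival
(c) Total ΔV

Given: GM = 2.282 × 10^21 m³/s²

Convert to SI: r₁ = 6.022 Gm = 6.022e+09 m; r₂ = 38.58 Gm = 3.858e+10 m.
Transfer semi-major axis: a_t = (r₁ + r₂)/2 = (6.022e+09 + 3.858e+10)/2 = 2.2301e+10 m.
Circular speeds: v₁ = √(GM/r₁) = 615584 m/s, v₂ = √(GM/r₂) = 243207 m/s.
Transfer speeds (vis-viva v² = GM(2/r − 1/a_t)): v₁ᵗ = 809667 m/s, v₂ᵗ = 126382 m/s.
(a) ΔV₁ = |v₁ᵗ − v₁| ≈ 1.941e+05 m/s = 194.1 km/s.
(b) ΔV₂ = |v₂ − v₂ᵗ| ≈ 1.168e+05 m/s = 116.8 km/s.
(c) ΔV_total = ΔV₁ + ΔV₂ ≈ 3.109e+05 m/s = 310.9 km/s.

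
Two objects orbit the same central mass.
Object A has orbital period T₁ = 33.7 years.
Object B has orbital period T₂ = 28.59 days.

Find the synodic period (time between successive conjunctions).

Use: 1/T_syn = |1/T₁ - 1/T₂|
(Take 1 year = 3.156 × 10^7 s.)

Convert to SI: T₁ = 33.7 years = 1.06357e+09 s; T₂ = 28.59 days = 2.47018e+06 s.
T_syn = |T₁ · T₂ / (T₁ − T₂)|.
T_syn = |1.06357e+09 · 2.47018e+06 / (1.06357e+09 − 2.47018e+06)| s ≈ 2.476e+06 s = 28.66 days.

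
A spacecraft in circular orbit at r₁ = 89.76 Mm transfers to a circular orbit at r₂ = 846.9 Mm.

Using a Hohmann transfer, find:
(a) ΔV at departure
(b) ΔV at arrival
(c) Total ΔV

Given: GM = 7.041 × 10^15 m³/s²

Convert to SI: r₁ = 89.76 Mm = 8.976e+07 m; r₂ = 846.9 Mm = 8.469e+08 m.
Transfer semi-major axis: a_t = (r₁ + r₂)/2 = (8.976e+07 + 8.469e+08)/2 = 4.6833e+08 m.
Circular speeds: v₁ = √(GM/r₁) = 8856.78 m/s, v₂ = √(GM/r₂) = 2883.37 m/s.
Transfer speeds (vis-viva v² = GM(2/r − 1/a_t)): v₁ᵗ = 11910.1 m/s, v₂ᵗ = 1262.31 m/s.
(a) ΔV₁ = |v₁ᵗ − v₁| ≈ 3053 m/s = 3.053 km/s.
(b) ΔV₂ = |v₂ − v₂ᵗ| ≈ 1621 m/s = 1.621 km/s.
(c) ΔV_total = ΔV₁ + ΔV₂ ≈ 4674 m/s = 4.674 km/s.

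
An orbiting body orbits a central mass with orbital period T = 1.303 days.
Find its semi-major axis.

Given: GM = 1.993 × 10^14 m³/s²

Convert to SI: T = 1.303 days = 112579 s.
Invert Kepler's third law: a = (GM · T² / (4π²))^(1/3).
Substituting T = 112579 s and GM = 1.993e+14 m³/s²:
a = (1.993e+14 · (112579)² / (4π²))^(1/3) m
a ≈ 4e+07 m = 40 Mm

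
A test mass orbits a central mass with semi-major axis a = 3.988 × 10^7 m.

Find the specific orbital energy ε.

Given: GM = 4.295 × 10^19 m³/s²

ε = −GM / (2a).
ε = −4.295e+19 / (2 · 3.988e+07) J/kg ≈ -5.385e+11 J/kg = -538.5 GJ/kg.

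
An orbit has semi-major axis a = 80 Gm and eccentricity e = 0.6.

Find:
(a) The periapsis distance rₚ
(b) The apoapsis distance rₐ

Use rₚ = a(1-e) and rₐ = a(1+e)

Convert to SI: a = 80 Gm = 8e+10 m.
(a) rₚ = a(1 − e) = 8e+10 · (1 − 0.6) = 8e+10 · 0.4 ≈ 3.2e+10 m = 32 Gm.
(b) rₐ = a(1 + e) = 8e+10 · (1 + 0.6) = 8e+10 · 1.6 ≈ 1.28e+11 m = 128 Gm.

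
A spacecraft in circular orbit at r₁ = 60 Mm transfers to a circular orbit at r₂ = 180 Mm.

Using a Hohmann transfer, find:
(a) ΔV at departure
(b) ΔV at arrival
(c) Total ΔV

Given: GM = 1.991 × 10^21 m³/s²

Convert to SI: r₁ = 60 Mm = 6e+07 m; r₂ = 180 Mm = 1.8e+08 m.
Transfer semi-major axis: a_t = (r₁ + r₂)/2 = (6e+07 + 1.8e+08)/2 = 1.2e+08 m.
Circular speeds: v₁ = √(GM/r₁) = 5.7605e+06 m/s, v₂ = √(GM/r₂) = 3.32582e+06 m/s.
Transfer speeds (vis-viva v² = GM(2/r − 1/a_t)): v₁ᵗ = 7.05514e+06 m/s, v₂ᵗ = 2.35171e+06 m/s.
(a) ΔV₁ = |v₁ᵗ − v₁| ≈ 1.295e+06 m/s = 1295 km/s.
(b) ΔV₂ = |v₂ − v₂ᵗ| ≈ 9.741e+05 m/s = 974.1 km/s.
(c) ΔV_total = ΔV₁ + ΔV₂ ≈ 2.269e+06 m/s = 2269 km/s.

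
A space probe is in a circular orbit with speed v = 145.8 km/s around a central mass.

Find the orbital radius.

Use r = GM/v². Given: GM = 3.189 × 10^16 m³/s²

Convert to SI: v = 145.8 km/s = 145800 m/s.
For a circular orbit, v² = GM / r, so r = GM / v².
r = 3.189e+16 / (145800)² m ≈ 1.5e+06 m = 1.5 Mm.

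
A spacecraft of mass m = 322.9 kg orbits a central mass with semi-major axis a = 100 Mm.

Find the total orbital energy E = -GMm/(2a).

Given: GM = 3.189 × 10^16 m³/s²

Convert to SI: a = 100 Mm = 1e+08 m.
E = −GMm / (2a).
E = −3.189e+16 · 322.9 / (2 · 1e+08) J ≈ -5.149e+10 J = -51.49 GJ.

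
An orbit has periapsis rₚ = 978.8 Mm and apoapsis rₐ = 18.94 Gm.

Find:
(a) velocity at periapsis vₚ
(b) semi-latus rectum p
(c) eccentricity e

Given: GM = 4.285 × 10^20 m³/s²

Convert to SI: rₚ = 978.8 Mm = 9.788e+08 m; rₐ = 18.94 Gm = 1.894e+10 m.
(a) With a = (rₚ + rₐ)/2 = 9.9594e+09 m, vₚ = √(GM (2/rₚ − 1/a)) = √(4.285e+20 · (2/9.788e+08 − 1/9.9594e+09)) m/s ≈ 9.124e+05 m/s
(b) From a = (rₚ + rₐ)/2 = 9.9594e+09 m and e = (rₐ − rₚ)/(rₐ + rₚ) = 0.901721, p = a(1 − e²) = 9.9594e+09 · (1 − (0.901721)²) ≈ 1.861e+09 m
(c) e = (rₐ − rₚ)/(rₐ + rₚ) = (1.894e+10 − 9.788e+08)/(1.894e+10 + 9.788e+08) ≈ 0.9017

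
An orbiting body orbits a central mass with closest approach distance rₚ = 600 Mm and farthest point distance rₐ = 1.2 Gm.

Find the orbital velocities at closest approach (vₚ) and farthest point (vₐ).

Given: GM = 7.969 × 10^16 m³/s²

Convert to SI: rₚ = 600 Mm = 6e+08 m; rₐ = 1.2 Gm = 1.2e+09 m.
Use the vis-viva equation v² = GM(2/r − 1/a) with a = (rₚ + rₐ)/2 = (6e+08 + 1.2e+09)/2 = 9e+08 m.
vₚ = √(GM · (2/rₚ − 1/a)) = √(7.969e+16 · (2/6e+08 − 1/9e+08)) m/s ≈ 1.331e+04 m/s = 13.31 km/s.
vₐ = √(GM · (2/rₐ − 1/a)) = √(7.969e+16 · (2/1.2e+09 − 1/9e+08)) m/s ≈ 6654 m/s = 6.654 km/s.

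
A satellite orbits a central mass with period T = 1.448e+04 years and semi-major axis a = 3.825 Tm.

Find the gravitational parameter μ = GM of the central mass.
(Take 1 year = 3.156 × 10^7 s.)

Convert to SI: T = 1.448e+04 years = 4.56989e+11 s; a = 3.825 Tm = 3.825e+12 m.
GM = 4π² · a³ / T².
GM = 4π² · (3.825e+12)³ / (4.56989e+11)² m³/s² ≈ 1.058e+16 m³/s² = 1.058 × 10^16 m³/s².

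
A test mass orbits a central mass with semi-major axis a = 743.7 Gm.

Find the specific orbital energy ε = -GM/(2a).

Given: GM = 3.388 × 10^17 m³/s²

Convert to SI: a = 743.7 Gm = 7.437e+11 m.
ε = −GM / (2a).
ε = −3.388e+17 / (2 · 7.437e+11) J/kg ≈ -2.278e+05 J/kg = -227.8 kJ/kg.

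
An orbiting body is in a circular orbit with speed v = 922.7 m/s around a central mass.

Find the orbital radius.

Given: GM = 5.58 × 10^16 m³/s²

For a circular orbit, v² = GM / r, so r = GM / v².
r = 5.58e+16 / (922.7)² m ≈ 6.554e+10 m = 6.554 × 10^10 m.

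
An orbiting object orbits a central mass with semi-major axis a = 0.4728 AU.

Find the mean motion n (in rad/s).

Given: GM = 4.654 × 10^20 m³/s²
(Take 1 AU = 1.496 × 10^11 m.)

Convert to SI: a = 0.4728 AU = 7.07309e+10 m.
n = √(GM / a³).
n = √(4.654e+20 / (7.07309e+10)³) rad/s ≈ 1.147e-06 rad/s.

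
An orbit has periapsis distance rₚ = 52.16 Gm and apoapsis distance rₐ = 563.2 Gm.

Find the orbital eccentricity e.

Convert to SI: rₚ = 52.16 Gm = 5.216e+10 m; rₐ = 563.2 Gm = 5.632e+11 m.
e = (rₐ − rₚ) / (rₐ + rₚ).
e = (5.632e+11 − 5.216e+10) / (5.632e+11 + 5.216e+10) = 5.1104e+11 / 6.1536e+11 ≈ 0.8305.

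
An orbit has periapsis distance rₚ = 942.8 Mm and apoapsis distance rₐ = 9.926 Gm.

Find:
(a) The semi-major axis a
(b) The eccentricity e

Convert to SI: rₚ = 942.8 Mm = 9.428e+08 m; rₐ = 9.926 Gm = 9.926e+09 m.
(a) a = (rₚ + rₐ) / 2 = (9.428e+08 + 9.926e+09) / 2 ≈ 5.434e+09 m = 5.434 Gm.
(b) e = (rₐ − rₚ) / (rₐ + rₚ) = (9.926e+09 − 9.428e+08) / (9.926e+09 + 9.428e+08) ≈ 0.8265.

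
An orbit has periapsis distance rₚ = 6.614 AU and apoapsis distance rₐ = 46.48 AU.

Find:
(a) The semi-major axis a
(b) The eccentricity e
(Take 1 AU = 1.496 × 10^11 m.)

Convert to SI: rₚ = 6.614 AU = 9.89454e+11 m; rₐ = 46.48 AU = 6.95341e+12 m.
(a) a = (rₚ + rₐ) / 2 = (9.89454e+11 + 6.95341e+12) / 2 ≈ 3.971e+12 m = 26.55 AU.
(b) e = (rₐ − rₚ) / (rₐ + rₚ) = (6.95341e+12 − 9.89454e+11) / (6.95341e+12 + 9.89454e+11) ≈ 0.7509.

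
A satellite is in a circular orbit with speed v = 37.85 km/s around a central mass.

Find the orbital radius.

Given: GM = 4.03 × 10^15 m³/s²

Convert to SI: v = 37.85 km/s = 37850 m/s.
For a circular orbit, v² = GM / r, so r = GM / v².
r = 4.03e+15 / (37850)² m ≈ 2.813e+06 m = 2.813 × 10^6 m.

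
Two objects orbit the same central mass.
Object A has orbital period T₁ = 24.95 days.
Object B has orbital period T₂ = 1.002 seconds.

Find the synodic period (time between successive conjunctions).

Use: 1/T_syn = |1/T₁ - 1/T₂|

Convert to SI: T₁ = 24.95 days = 2.15568e+06 s.
T_syn = |T₁ · T₂ / (T₁ − T₂)|.
T_syn = |2.15568e+06 · 1.002 / (2.15568e+06 − 1.002)| s ≈ 1.002 s = 1.002 seconds.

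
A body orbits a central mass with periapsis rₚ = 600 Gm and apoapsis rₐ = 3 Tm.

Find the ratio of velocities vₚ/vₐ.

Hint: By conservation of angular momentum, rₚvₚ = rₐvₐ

Convert to SI: rₚ = 600 Gm = 6e+11 m; rₐ = 3 Tm = 3e+12 m.
Conservation of angular momentum gives rₚvₚ = rₐvₐ, so vₚ/vₐ = rₐ/rₚ.
vₚ/vₐ = 3e+12 / 6e+11 ≈ 5.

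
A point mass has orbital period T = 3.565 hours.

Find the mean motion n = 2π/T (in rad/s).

Convert to SI: T = 3.565 hours = 12834 s.
n = 2π / T.
n = 2π / 12834 s ≈ 0.0004896 rad/s.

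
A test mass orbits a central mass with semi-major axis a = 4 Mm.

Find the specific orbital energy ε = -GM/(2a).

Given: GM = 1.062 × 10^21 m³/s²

Convert to SI: a = 4 Mm = 4e+06 m.
ε = −GM / (2a).
ε = −1.062e+21 / (2 · 4e+06) J/kg ≈ -1.328e+14 J/kg = -1.328e+05 GJ/kg.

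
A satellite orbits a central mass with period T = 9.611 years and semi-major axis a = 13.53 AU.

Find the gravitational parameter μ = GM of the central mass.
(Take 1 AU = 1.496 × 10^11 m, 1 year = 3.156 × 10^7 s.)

Convert to SI: T = 9.611 years = 3.03323e+08 s; a = 13.53 AU = 2.02409e+12 m.
GM = 4π² · a³ / T².
GM = 4π² · (2.02409e+12)³ / (3.03323e+08)² m³/s² ≈ 3.558e+21 m³/s² = 3.558 × 10^21 m³/s².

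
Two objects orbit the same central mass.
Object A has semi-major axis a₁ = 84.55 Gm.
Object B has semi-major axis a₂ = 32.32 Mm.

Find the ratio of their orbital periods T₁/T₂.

Convert to SI: a₁ = 84.55 Gm = 8.455e+10 m; a₂ = 32.32 Mm = 3.232e+07 m.
From Kepler's third law, (T₁/T₂)² = (a₁/a₂)³, so T₁/T₂ = (a₁/a₂)^(3/2).
a₁/a₂ = 8.455e+10 / 3.232e+07 = 2616.03.
T₁/T₂ = (2616.03)^(3/2) ≈ 1.338e+05.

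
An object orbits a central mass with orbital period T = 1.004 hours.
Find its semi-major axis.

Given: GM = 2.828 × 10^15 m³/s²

Convert to SI: T = 1.004 hours = 3614.4 s.
Invert Kepler's third law: a = (GM · T² / (4π²))^(1/3).
Substituting T = 3614.4 s and GM = 2.828e+15 m³/s²:
a = (2.828e+15 · (3614.4)² / (4π²))^(1/3) m
a ≈ 9.781e+06 m = 9.781 Mm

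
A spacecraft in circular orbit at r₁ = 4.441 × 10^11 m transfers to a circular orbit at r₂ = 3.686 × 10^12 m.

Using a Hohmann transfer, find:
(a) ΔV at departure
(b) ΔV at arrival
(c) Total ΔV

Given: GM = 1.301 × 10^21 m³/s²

Transfer semi-major axis: a_t = (r₁ + r₂)/2 = (4.441e+11 + 3.686e+12)/2 = 2.06505e+12 m.
Circular speeds: v₁ = √(GM/r₁) = 54125 m/s, v₂ = √(GM/r₂) = 18787.2 m/s.
Transfer speeds (vis-viva v² = GM(2/r − 1/a_t)): v₁ᵗ = 72312 m/s, v₂ᵗ = 8712.37 m/s.
(a) ΔV₁ = |v₁ᵗ − v₁| ≈ 1.819e+04 m/s = 18.19 km/s.
(b) ΔV₂ = |v₂ − v₂ᵗ| ≈ 1.007e+04 m/s = 10.07 km/s.
(c) ΔV_total = ΔV₁ + ΔV₂ ≈ 2.826e+04 m/s = 28.26 km/s.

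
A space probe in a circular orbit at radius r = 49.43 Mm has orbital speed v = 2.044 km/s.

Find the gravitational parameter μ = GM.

Convert to SI: r = 49.43 Mm = 4.943e+07 m; v = 2.044 km/s = 2044 m/s.
For a circular orbit v² = GM/r, so GM = v² · r.
GM = (2044)² · 4.943e+07 m³/s² ≈ 2.065e+14 m³/s² = 2.065 × 10^14 m³/s².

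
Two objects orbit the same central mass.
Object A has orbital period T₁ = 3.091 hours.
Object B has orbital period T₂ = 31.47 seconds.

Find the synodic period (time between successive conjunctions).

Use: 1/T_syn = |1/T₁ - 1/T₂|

Convert to SI: T₁ = 3.091 hours = 11127.6 s.
T_syn = |T₁ · T₂ / (T₁ − T₂)|.
T_syn = |11127.6 · 31.47 / (11127.6 − 31.47)| s ≈ 31.56 s = 31.56 seconds.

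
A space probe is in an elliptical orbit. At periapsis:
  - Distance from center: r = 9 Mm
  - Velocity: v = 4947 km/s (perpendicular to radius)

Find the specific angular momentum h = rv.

Convert to SI: r = 9 Mm = 9e+06 m; v = 4947 km/s = 4.947e+06 m/s.
With v perpendicular to r, h = r · v.
h = 9e+06 · 4.947e+06 m²/s ≈ 4.452e+13 m²/s.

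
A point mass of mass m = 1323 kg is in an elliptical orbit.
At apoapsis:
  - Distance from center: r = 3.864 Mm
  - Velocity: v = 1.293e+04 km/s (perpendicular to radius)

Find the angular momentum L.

Convert to SI: r = 3.864 Mm = 3.864e+06 m; v = 1.293e+04 km/s = 1.293e+07 m/s.
Since v is perpendicular to r, L = m · v · r.
L = 1323 · 1.293e+07 · 3.864e+06 kg·m²/s ≈ 6.61e+16 kg·m²/s.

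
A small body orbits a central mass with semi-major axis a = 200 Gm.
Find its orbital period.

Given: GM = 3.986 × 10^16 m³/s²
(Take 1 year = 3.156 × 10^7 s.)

Convert to SI: a = 200 Gm = 2e+11 m.
Kepler's third law: T = 2π √(a³ / GM).
Substituting a = 2e+11 m and GM = 3.986e+16 m³/s²:
T = 2π √((2e+11)³ / 3.986e+16) s
T ≈ 2.815e+09 s = 89.19 years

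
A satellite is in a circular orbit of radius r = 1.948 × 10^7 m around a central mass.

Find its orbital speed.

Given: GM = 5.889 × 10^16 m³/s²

For a circular orbit, gravity supplies the centripetal force, so v = √(GM / r).
v = √(5.889e+16 / 1.948e+07) m/s ≈ 5.498e+04 m/s = 54.98 km/s.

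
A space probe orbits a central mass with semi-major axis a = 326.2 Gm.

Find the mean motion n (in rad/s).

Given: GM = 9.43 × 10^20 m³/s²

Convert to SI: a = 326.2 Gm = 3.262e+11 m.
n = √(GM / a³).
n = √(9.43e+20 / (3.262e+11)³) rad/s ≈ 1.648e-07 rad/s.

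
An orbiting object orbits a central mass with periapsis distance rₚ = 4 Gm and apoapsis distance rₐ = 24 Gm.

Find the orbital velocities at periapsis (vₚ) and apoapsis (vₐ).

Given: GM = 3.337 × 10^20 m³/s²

Convert to SI: rₚ = 4 Gm = 4e+09 m; rₐ = 24 Gm = 2.4e+10 m.
Use the vis-viva equation v² = GM(2/r − 1/a) with a = (rₚ + rₐ)/2 = (4e+09 + 2.4e+10)/2 = 1.4e+10 m.
vₚ = √(GM · (2/rₚ − 1/a)) = √(3.337e+20 · (2/4e+09 − 1/1.4e+10)) m/s ≈ 3.782e+05 m/s = 378.2 km/s.
vₐ = √(GM · (2/rₐ − 1/a)) = √(3.337e+20 · (2/2.4e+10 − 1/1.4e+10)) m/s ≈ 6.303e+04 m/s = 63.03 km/s.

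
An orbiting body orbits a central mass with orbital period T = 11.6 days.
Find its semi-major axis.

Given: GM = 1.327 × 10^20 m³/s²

Convert to SI: T = 11.6 days = 1.00224e+06 s.
Invert Kepler's third law: a = (GM · T² / (4π²))^(1/3).
Substituting T = 1.00224e+06 s and GM = 1.327e+20 m³/s²:
a = (1.327e+20 · (1.00224e+06)² / (4π²))^(1/3) m
a ≈ 1.5e+10 m = 15 Gm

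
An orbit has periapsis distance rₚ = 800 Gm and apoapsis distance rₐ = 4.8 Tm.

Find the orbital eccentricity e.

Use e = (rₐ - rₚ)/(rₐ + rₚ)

Convert to SI: rₚ = 800 Gm = 8e+11 m; rₐ = 4.8 Tm = 4.8e+12 m.
e = (rₐ − rₚ) / (rₐ + rₚ).
e = (4.8e+12 − 8e+11) / (4.8e+12 + 8e+11) = 4e+12 / 5.6e+12 ≈ 0.7143.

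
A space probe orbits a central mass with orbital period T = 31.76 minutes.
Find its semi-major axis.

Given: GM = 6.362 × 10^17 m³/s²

Convert to SI: T = 31.76 minutes = 1905.6 s.
Invert Kepler's third law: a = (GM · T² / (4π²))^(1/3).
Substituting T = 1905.6 s and GM = 6.362e+17 m³/s²:
a = (6.362e+17 · (1905.6)² / (4π²))^(1/3) m
a ≈ 3.882e+07 m = 3.882 × 10^7 m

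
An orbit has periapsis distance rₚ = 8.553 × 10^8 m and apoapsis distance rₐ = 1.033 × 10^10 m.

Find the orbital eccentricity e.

e = (rₐ − rₚ) / (rₐ + rₚ).
e = (1.033e+10 − 8.553e+08) / (1.033e+10 + 8.553e+08) = 9.4747e+09 / 1.11853e+10 ≈ 0.8471.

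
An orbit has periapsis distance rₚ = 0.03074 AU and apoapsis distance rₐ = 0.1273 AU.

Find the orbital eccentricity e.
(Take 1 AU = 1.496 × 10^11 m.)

Convert to SI: rₚ = 0.03074 AU = 4.5987e+09 m; rₐ = 0.1273 AU = 1.90441e+10 m.
e = (rₐ − rₚ) / (rₐ + rₚ).
e = (1.90441e+10 − 4.5987e+09) / (1.90441e+10 + 4.5987e+09) = 1.44454e+10 / 2.36428e+10 ≈ 0.611.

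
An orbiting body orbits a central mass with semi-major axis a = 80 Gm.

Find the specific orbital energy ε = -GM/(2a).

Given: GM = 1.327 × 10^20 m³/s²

Convert to SI: a = 80 Gm = 8e+10 m.
ε = −GM / (2a).
ε = −1.327e+20 / (2 · 8e+10) J/kg ≈ -8.294e+08 J/kg = -829.4 MJ/kg.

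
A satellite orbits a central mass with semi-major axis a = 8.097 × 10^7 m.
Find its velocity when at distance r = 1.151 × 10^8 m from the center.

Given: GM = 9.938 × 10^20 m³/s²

Vis-viva: v = √(GM · (2/r − 1/a)).
2/r − 1/a = 2/1.151e+08 − 1/8.097e+07 = 5.02594e-09 m⁻¹.
v = √(9.938e+20 · 5.02594e-09) m/s ≈ 2.235e+06 m/s = 2235 km/s.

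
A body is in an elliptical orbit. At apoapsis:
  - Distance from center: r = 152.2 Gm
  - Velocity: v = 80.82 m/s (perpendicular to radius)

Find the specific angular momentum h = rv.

Convert to SI: r = 152.2 Gm = 1.522e+11 m.
With v perpendicular to r, h = r · v.
h = 1.522e+11 · 80.82 m²/s ≈ 1.23e+13 m²/s.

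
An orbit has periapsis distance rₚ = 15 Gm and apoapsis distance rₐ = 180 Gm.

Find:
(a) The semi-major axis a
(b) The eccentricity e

Convert to SI: rₚ = 15 Gm = 1.5e+10 m; rₐ = 180 Gm = 1.8e+11 m.
(a) a = (rₚ + rₐ) / 2 = (1.5e+10 + 1.8e+11) / 2 ≈ 9.75e+10 m = 97.5 Gm.
(b) e = (rₐ − rₚ) / (rₐ + rₚ) = (1.8e+11 − 1.5e+10) / (1.8e+11 + 1.5e+10) ≈ 0.8462.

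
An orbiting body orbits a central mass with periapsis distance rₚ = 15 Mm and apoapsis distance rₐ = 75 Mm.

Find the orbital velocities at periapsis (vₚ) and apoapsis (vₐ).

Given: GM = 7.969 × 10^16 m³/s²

Convert to SI: rₚ = 15 Mm = 1.5e+07 m; rₐ = 75 Mm = 7.5e+07 m.
Use the vis-viva equation v² = GM(2/r − 1/a) with a = (rₚ + rₐ)/2 = (1.5e+07 + 7.5e+07)/2 = 4.5e+07 m.
vₚ = √(GM · (2/rₚ − 1/a)) = √(7.969e+16 · (2/1.5e+07 − 1/4.5e+07)) m/s ≈ 9.41e+04 m/s = 94.1 km/s.
vₐ = √(GM · (2/rₐ − 1/a)) = √(7.969e+16 · (2/7.5e+07 − 1/4.5e+07)) m/s ≈ 1.882e+04 m/s = 18.82 km/s.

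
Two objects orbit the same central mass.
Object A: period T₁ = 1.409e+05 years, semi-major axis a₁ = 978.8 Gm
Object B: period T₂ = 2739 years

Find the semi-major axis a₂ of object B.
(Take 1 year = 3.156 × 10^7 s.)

Convert to SI: T₁ = 1.409e+05 years = 4.4468e+12 s; a₁ = 978.8 Gm = 9.788e+11 m; T₂ = 2739 years = 8.64428e+10 s.
Kepler's third law: (T₁/T₂)² = (a₁/a₂)³ ⇒ a₂ = a₁ · (T₂/T₁)^(2/3).
T₂/T₁ = 8.64428e+10 / 4.4468e+12 = 0.0194393.
a₂ = 9.788e+11 · (0.0194393)^(2/3) m ≈ 7.076e+10 m = 70.76 Gm.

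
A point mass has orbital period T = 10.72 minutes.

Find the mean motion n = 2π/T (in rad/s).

Convert to SI: T = 10.72 minutes = 643.2 s.
n = 2π / T.
n = 2π / 643.2 s ≈ 0.009769 rad/s.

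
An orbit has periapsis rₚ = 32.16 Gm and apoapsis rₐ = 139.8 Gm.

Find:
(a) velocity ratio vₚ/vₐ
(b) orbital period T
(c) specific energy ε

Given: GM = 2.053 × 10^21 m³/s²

Convert to SI: rₚ = 32.16 Gm = 3.216e+10 m; rₐ = 139.8 Gm = 1.398e+11 m.
(a) Conservation of angular momentum (rₚvₚ = rₐvₐ) gives vₚ/vₐ = rₐ/rₚ = 1.398e+11/3.216e+10 ≈ 4.347
(b) With a = (rₚ + rₐ)/2 = 8.598e+10 m, T = 2π √(a³/GM) = 2π √((8.598e+10)³/2.053e+21) s ≈ 3.496e+06 s
(c) With a = (rₚ + rₐ)/2 = 8.598e+10 m, ε = −GM/(2a) = −2.053e+21/(2 · 8.598e+10) J/kg ≈ -1.194e+10 J/kg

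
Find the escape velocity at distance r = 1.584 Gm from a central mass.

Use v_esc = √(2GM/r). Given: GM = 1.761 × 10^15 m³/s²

Convert to SI: r = 1.584 Gm = 1.584e+09 m.
Escape velocity comes from setting total energy to zero: ½v² − GM/r = 0 ⇒ v_esc = √(2GM / r).
v_esc = √(2 · 1.761e+15 / 1.584e+09) m/s ≈ 1491 m/s = 1.491 km/s.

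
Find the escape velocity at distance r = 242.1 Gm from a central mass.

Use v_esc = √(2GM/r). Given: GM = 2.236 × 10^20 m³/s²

Convert to SI: r = 242.1 Gm = 2.421e+11 m.
Escape velocity comes from setting total energy to zero: ½v² − GM/r = 0 ⇒ v_esc = √(2GM / r).
v_esc = √(2 · 2.236e+20 / 2.421e+11) m/s ≈ 4.298e+04 m/s = 42.98 km/s.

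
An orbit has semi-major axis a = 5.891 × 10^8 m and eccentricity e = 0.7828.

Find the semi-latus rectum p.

p = a (1 − e²).
p = 5.891e+08 · (1 − (0.7828)²) = 5.891e+08 · 0.387224 ≈ 2.281e+08 m = 2.281 × 10^8 m.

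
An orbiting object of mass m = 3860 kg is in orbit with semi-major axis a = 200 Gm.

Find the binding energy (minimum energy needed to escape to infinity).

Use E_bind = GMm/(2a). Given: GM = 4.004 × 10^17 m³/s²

Convert to SI: a = 200 Gm = 2e+11 m.
Total orbital energy is E = −GMm/(2a); binding energy is E_bind = −E = GMm/(2a).
E_bind = 4.004e+17 · 3860 / (2 · 2e+11) J ≈ 3.864e+09 J = 3.864 GJ.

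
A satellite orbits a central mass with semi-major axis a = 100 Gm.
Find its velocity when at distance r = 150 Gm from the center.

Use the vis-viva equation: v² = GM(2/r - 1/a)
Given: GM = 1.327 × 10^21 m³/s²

Convert to SI: a = 100 Gm = 1e+11 m; r = 150 Gm = 1.5e+11 m.
Vis-viva: v = √(GM · (2/r − 1/a)).
2/r − 1/a = 2/1.5e+11 − 1/1e+11 = 3.33333e-12 m⁻¹.
v = √(1.327e+21 · 3.33333e-12) m/s ≈ 6.651e+04 m/s = 66.51 km/s.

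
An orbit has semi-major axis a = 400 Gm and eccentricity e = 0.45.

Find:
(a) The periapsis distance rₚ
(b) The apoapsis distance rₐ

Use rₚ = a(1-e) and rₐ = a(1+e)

Convert to SI: a = 400 Gm = 4e+11 m.
(a) rₚ = a(1 − e) = 4e+11 · (1 − 0.45) = 4e+11 · 0.55 ≈ 2.2e+11 m = 220 Gm.
(b) rₐ = a(1 + e) = 4e+11 · (1 + 0.45) = 4e+11 · 1.45 ≈ 5.8e+11 m = 580 Gm.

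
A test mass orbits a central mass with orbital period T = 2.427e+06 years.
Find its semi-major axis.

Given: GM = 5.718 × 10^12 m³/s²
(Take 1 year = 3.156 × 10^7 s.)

Convert to SI: T = 2.427e+06 years = 7.65961e+13 s.
Invert Kepler's third law: a = (GM · T² / (4π²))^(1/3).
Substituting T = 7.65961e+13 s and GM = 5.718e+12 m³/s²:
a = (5.718e+12 · (7.65961e+13)² / (4π²))^(1/3) m
a ≈ 9.472e+12 m = 9.472 Tm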